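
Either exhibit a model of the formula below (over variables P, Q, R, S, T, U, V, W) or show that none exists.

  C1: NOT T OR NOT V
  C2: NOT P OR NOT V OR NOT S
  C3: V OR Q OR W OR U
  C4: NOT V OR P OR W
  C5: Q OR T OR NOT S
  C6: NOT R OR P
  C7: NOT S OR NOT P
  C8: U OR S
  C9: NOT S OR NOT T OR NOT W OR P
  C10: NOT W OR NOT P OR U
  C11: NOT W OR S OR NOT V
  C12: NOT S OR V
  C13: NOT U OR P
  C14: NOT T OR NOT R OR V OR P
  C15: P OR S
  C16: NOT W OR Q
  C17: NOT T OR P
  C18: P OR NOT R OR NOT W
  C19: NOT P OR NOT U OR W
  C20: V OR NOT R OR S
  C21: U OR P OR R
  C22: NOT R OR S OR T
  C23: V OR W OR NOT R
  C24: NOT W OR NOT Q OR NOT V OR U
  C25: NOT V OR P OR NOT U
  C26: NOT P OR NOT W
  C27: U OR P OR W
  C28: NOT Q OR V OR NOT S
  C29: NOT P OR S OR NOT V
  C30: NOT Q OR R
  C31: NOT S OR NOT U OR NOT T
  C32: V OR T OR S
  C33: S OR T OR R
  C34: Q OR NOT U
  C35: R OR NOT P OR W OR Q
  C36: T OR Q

UNSATISFIABLE

Suppose T = false.
The clause (Q) is unit, so Q = true.
The clause (R) is unit, so R = true.
The clause (P) is unit, so P = true.
The clause (NOT S) is unit, so S = false.
Now (S) is unsatisfied and unit — conflict.
So T must be the other value — set T = true.
The clause (NOT V) is unit, so V = false.
The clause (NOT S) is unit, so S = false.
The clause (U) is unit, so U = true.
The clause (P) is unit, so P = true.
The clause (W) is unit, so W = true.
Now (NOT W) is unsatisfied and unit — conflict.
Both values of T lead to a conflict.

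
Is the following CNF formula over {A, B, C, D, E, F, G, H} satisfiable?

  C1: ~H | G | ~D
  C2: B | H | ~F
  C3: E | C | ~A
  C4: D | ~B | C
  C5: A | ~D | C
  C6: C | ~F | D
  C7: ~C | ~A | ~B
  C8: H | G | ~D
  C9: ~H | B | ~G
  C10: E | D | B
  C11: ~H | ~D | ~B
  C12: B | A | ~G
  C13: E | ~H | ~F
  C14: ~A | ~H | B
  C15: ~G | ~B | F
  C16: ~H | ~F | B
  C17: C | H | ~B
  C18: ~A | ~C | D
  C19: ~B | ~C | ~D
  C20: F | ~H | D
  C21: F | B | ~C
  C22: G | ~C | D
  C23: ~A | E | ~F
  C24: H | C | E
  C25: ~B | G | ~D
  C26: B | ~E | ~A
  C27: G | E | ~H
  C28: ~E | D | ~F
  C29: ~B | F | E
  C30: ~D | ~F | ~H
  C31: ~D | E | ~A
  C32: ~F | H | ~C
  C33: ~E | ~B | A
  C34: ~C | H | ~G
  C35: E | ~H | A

Try H = 0.
Try B = 0.
The clause (~F) is unit, so F = 0.
The clause (~C) is unit, so C = 0.
The clause (E) is unit, so E = 1.
The clause (~A) is unit, so A = 0.
The clause (~D) is unit, so D = 0.
The clause (~G) is unit, so G = 0.
This assignment satisfies each clause.
A satisfying assignment: A=0,  B=0,  C=0,  D=0,  E=1,  F=0,  G=0,  H=0.

Satisfiable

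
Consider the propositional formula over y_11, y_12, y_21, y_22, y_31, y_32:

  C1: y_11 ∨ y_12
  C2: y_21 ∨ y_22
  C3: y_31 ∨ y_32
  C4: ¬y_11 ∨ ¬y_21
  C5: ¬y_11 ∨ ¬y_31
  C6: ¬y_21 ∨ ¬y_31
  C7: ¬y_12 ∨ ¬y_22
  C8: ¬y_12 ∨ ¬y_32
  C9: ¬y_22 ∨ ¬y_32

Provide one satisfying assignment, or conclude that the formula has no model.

Try y_11 = True.
(¬y_21) alone gives y_21 = False.
(y_22) alone gives y_22 = True.
(¬y_31) alone gives y_31 = False.
(y_32) alone gives y_32 = True.
But (¬y_32) is also a unit clause — contradiction.
That branch fails; take y_11 = False instead.
(y_12) alone gives y_12 = True.
(¬y_22) alone gives y_22 = False.
(y_21) alone gives y_21 = True.
(¬y_31) alone gives y_31 = False.
(y_32) alone gives y_32 = True.
But (¬y_32) is also a unit clause — contradiction.
Either choice for y_11 ends in contradiction.

UNSATISFIABLE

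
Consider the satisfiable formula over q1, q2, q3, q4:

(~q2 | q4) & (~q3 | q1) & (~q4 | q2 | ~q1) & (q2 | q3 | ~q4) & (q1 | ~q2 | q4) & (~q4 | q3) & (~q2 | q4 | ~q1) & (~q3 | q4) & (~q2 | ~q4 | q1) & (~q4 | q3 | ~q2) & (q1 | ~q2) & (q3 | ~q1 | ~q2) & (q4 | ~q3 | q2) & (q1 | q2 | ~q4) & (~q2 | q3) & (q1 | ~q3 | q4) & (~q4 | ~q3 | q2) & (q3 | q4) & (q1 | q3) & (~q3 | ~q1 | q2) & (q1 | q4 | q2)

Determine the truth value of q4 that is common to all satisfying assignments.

Suppose q4 = 0.
(~q2) alone gives q2 = 0.
(~q3) alone gives q3 = 0.
Now (q3) is unsatisfied and unit — conflict.
So every satisfying assignment has q4 = True.

True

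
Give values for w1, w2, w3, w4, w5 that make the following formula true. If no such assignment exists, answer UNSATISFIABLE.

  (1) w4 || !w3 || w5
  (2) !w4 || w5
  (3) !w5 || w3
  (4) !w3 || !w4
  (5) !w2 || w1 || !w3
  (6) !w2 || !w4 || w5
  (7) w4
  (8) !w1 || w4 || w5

Unit clause (w4) forces w4 = true.
Unit clause (w5) forces w5 = true.
Unit clause (w3) forces w3 = true.
But (!w3) is also a unit clause — contradiction.

UNSATISFIABLE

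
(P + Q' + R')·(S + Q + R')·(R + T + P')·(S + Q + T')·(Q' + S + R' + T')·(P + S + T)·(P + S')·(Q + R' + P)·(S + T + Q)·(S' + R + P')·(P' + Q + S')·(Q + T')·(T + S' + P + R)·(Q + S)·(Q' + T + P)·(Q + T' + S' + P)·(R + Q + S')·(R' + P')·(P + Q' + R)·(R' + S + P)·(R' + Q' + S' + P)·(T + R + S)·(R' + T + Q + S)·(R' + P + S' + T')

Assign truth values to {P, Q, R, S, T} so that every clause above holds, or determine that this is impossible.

Case P = 1:
From the singleton clause (R'), R = 0.
From the singleton clause (T), T = 1.
From the singleton clause (S'), S = 0.
From the singleton clause (Q), Q = 1.
All clauses are satisfied.

P: 1; Q: 1; R: 0; S: 0; T: 1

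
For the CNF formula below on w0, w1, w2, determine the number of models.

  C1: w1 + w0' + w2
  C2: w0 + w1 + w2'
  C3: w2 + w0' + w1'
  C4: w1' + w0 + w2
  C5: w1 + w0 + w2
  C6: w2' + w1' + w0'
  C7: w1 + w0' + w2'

There are 2^3 = 8 truth assignments over (w0, w1, w2).
Check each against the 7 clauses (columns in the order w0, w1, w2):
  F F F  ✗ fails (w1 + w0 + w2)
  F F T  ✗ fails (w0 + w1 + w2')
  F T F  ✗ fails (w1' + w0 + w2)
  F T T  ✓ satisfies all
  T F F  ✗ fails (w1 + w0' + w2)
  T F T  ✗ fails (w1 + w0' + w2')
  T T F  ✗ fails (w2 + w0' + w1')
  T T T  ✗ fails (w2' + w1' + w0')
1 of the 8 rows is a model.

1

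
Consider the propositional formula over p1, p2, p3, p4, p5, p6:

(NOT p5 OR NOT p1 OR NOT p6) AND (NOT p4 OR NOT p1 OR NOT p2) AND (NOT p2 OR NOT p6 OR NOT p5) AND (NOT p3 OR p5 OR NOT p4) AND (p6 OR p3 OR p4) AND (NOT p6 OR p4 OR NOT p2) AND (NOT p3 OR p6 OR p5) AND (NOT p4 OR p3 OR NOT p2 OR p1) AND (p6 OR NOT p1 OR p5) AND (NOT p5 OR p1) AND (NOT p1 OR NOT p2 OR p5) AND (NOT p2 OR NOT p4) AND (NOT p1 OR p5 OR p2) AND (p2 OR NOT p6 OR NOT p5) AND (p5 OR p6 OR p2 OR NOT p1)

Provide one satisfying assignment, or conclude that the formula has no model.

p1=false; p2=false; p3=true; p4=false; p5=false; p6=true

Branch on p5: set p5 = false.
Branch on p3: set p3 = true.
From the singleton clause (NOT p4), p4 = false.
From the singleton clause (p6), p6 = true.
From the singleton clause (NOT p2), p2 = false.
From the singleton clause (NOT p1), p1 = false.
Every clause now holds.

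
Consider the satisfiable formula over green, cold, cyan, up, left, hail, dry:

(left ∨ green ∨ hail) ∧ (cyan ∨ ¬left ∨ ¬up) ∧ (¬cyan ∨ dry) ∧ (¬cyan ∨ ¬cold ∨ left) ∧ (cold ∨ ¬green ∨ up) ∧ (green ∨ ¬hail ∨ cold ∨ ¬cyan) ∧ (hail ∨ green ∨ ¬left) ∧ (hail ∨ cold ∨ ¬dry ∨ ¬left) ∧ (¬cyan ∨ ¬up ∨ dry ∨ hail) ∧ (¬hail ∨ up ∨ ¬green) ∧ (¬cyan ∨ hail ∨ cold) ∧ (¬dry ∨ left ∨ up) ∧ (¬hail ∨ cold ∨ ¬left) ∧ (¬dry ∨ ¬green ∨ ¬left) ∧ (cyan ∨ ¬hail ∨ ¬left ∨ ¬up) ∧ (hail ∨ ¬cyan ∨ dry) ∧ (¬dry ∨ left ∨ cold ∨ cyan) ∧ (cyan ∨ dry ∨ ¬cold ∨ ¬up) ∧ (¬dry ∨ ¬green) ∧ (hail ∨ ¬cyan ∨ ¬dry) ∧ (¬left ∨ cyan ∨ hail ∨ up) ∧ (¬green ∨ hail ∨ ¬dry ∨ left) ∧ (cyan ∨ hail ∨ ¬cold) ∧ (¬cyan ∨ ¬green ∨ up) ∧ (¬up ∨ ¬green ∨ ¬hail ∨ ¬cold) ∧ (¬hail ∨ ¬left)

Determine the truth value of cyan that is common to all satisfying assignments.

Suppose cyan = True.
Unit clause (dry) forces dry = True.
Unit clause (¬green) forces green = False.
Unit clause (hail) forces hail = True.
Unit clause (cold) forces cold = True.
Unit clause (left) forces left = True.
That conflicts with the unit clause (¬left).
So every satisfying assignment has cyan = False.

False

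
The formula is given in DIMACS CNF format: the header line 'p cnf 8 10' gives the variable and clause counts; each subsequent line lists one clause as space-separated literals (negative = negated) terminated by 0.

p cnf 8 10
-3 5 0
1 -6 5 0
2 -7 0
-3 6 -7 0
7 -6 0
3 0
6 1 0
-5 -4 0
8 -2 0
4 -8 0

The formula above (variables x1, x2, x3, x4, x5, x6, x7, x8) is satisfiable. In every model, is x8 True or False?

False

Suppose x8 = True.
Unit clause (x3) forces x3 = True.
Unit clause (x5) forces x5 = True.
Unit clause (¬x4) forces x4 = False.
Now (x4) is unsatisfied and unit — conflict.
So every satisfying assignment has x8 = False.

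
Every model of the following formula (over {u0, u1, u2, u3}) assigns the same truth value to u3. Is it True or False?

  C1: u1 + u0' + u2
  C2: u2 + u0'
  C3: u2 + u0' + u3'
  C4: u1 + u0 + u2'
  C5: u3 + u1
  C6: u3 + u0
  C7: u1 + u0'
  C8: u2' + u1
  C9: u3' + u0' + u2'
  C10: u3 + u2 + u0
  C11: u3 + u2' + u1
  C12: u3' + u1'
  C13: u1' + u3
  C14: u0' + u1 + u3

Suppose u3 = 0.
The clause (u1) is unit, so u1 = 1.
That conflicts with the unit clause (u1').
So every satisfying assignment has u3 = True.

True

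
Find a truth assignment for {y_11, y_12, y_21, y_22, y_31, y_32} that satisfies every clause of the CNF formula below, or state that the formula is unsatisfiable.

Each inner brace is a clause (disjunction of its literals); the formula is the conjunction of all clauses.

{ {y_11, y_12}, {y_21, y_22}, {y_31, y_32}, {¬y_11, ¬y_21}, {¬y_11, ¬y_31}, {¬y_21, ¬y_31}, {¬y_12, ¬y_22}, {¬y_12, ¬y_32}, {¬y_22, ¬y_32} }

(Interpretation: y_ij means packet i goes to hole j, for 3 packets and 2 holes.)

Case y_11 = True:
From the singleton clause (¬y_21), y_21 = False.
From the singleton clause (y_22), y_22 = True.
From the singleton clause (¬y_31), y_31 = False.
From the singleton clause (y_32), y_32 = True.
That conflicts with the unit clause (¬y_32).
That branch fails; take y_11 = False instead.
From the singleton clause (y_12), y_12 = True.
From the singleton clause (¬y_22), y_22 = False.
From the singleton clause (y_21), y_21 = True.
From the singleton clause (¬y_31), y_31 = False.
From the singleton clause (y_32), y_32 = True.
That conflicts with the unit clause (¬y_32).
Neither y_11 = True nor y_11 = False works.

UNSATISFIABLE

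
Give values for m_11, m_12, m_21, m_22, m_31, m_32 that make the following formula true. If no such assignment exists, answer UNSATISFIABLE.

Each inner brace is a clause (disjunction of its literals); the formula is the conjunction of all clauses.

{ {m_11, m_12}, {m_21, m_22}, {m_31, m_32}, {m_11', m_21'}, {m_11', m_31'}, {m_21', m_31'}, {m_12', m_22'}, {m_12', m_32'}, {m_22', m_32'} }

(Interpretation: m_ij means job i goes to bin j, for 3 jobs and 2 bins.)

Branch on m_11: set m_11 = 1.
(m_21') alone gives m_21 = 0.
(m_22) alone gives m_22 = 1.
(m_31') alone gives m_31 = 0.
(m_32) alone gives m_32 = 1.
But (m_32') is also a unit clause — contradiction.
So m_11 must be the other value — set m_11 = 0.
(m_12) alone gives m_12 = 1.
(m_22') alone gives m_22 = 0.
(m_21) alone gives m_21 = 1.
(m_31') alone gives m_31 = 0.
(m_32) alone gives m_32 = 1.
But (m_32') is also a unit clause — contradiction.
Neither m_11 = 1 nor m_11 = 0 works.

UNSATISFIABLE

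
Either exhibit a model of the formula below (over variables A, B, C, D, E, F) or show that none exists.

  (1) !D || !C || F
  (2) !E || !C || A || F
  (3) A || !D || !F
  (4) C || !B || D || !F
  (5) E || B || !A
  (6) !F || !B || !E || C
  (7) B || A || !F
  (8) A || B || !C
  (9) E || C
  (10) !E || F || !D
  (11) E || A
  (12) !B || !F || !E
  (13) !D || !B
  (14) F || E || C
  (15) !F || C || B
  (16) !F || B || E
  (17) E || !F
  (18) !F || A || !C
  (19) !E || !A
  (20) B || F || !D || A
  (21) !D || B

A: false, B: true, C: false, D: false, E: true, F: false

Case E = true:
(!A) alone gives A = false.
Case C = false:
Case D = false:
Case B = true:
(!F) alone gives F = false.
This assignment satisfies each clause.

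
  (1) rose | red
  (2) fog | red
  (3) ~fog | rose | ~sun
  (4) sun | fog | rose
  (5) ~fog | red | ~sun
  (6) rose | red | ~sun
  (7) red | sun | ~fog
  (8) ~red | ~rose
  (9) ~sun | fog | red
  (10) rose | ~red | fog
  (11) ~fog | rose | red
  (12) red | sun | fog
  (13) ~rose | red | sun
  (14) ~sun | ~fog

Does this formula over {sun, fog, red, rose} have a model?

Satisfiable

Case rose = 0:
The clause (red) is unit, so red = 1.
The clause (fog) is unit, so fog = 1.
The clause (~sun) is unit, so sun = 0.
This assignment satisfies each clause.
A satisfying assignment: sun: 0; fog: 1; red: 1; rose: 0.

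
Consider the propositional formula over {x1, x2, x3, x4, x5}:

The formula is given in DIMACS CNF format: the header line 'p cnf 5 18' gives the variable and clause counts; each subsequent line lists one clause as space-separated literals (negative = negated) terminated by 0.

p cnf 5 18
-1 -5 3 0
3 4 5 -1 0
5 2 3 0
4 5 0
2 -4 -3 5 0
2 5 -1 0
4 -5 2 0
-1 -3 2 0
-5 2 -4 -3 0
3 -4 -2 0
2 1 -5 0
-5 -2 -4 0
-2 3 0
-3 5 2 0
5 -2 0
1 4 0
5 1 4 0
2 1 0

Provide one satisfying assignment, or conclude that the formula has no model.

Branch on x4: set x4 = False.
Unit clause (x5) forces x5 = True.
Unit clause (x2) forces x2 = True.
Unit clause (x3) forces x3 = True.
Unit clause (x1) forces x1 = True.
This assignment satisfies each clause.

x1=True,  x2=True,  x3=True,  x4=False,  x5=True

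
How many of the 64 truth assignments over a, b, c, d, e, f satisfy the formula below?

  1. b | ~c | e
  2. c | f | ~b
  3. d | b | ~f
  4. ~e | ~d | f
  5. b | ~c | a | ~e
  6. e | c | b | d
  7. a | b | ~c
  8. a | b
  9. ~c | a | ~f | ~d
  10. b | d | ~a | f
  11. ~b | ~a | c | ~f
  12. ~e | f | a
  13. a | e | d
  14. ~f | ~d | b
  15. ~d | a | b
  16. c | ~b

There are 2^6 = 64 truth assignments over (a, b, c, d, e, f).
Split on a. With a = 1, the clauses containing a are satisfied and ~a drops from the rest; 8 of the 2^5 = 32 assignments to the other variables satisfy what remains.
With a = 0, by the same count on the reduced clause set, 2 assignments work.
(One model: a=F, b=T, c=T, d=F, e=T, f=T.)
Total: 8 + 2 = 10.

10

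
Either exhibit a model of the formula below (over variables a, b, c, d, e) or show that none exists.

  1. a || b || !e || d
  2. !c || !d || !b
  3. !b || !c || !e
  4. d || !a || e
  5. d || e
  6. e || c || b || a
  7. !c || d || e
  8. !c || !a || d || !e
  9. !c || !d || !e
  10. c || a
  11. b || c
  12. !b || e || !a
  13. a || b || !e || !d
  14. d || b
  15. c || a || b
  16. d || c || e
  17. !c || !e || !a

Suppose d = true.
Suppose c = true.
(!b) alone gives b = false.
(!e) alone gives e = false.
Every clause is now satisfied; a is unconstrained.

a: false; b: false; c: true; d: true; e: false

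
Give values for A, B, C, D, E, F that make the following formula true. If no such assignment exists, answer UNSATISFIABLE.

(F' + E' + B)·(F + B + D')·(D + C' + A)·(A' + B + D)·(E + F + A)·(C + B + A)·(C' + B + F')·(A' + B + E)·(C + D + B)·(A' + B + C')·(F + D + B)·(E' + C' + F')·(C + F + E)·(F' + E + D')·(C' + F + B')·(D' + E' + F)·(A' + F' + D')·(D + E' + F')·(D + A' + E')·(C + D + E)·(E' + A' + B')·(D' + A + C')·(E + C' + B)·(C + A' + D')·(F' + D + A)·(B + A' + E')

A=0,  B=1,  C=0,  D=1,  E=1,  F=1

Branch on F: set F = 1.
Branch on E: set E = 1.
From the singleton clause (B), B = 1.
From the singleton clause (C'), C = 0.
From the singleton clause (D), D = 1.
From the singleton clause (A'), A = 0.
All clauses are satisfied.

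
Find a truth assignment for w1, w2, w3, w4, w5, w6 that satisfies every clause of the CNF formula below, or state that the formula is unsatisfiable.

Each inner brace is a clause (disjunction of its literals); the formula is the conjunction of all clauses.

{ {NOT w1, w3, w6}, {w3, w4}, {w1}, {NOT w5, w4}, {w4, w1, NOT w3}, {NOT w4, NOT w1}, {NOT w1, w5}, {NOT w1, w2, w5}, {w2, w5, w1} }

From the singleton clause (w1), w1 = true.
From the singleton clause (NOT w4), w4 = false.
From the singleton clause (w3), w3 = true.
From the singleton clause (NOT w5), w5 = false.
But (w5) is also a unit clause — contradiction.

UNSATISFIABLE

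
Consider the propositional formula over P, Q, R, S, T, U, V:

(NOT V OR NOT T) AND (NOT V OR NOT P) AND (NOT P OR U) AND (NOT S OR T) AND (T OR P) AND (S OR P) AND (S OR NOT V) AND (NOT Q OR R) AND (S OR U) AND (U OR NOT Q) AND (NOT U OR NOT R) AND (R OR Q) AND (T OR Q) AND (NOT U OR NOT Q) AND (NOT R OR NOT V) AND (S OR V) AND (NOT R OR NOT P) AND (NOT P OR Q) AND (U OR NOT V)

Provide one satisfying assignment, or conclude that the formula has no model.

P=false, Q=false, R=true, S=true, T=true, U=false, V=false

Suppose V = false.
(S) alone gives S = true.
(T) alone gives T = true.
Suppose P = false.
Suppose Q = false.
(R) alone gives R = true.
(NOT U) alone gives U = false.
This assignment satisfies each clause.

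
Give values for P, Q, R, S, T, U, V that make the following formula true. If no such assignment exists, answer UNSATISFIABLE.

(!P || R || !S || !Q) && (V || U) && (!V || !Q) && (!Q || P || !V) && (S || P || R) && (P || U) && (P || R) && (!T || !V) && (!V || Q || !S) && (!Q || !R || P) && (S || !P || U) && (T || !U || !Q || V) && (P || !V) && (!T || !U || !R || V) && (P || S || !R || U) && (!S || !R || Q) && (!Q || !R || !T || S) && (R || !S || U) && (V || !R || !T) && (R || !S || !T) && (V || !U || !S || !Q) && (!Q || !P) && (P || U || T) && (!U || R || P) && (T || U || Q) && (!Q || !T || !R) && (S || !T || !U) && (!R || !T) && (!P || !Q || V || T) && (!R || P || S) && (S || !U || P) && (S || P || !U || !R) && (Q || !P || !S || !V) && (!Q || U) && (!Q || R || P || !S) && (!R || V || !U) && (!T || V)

P: true; Q: false; R: false; S: true; T: false; U: true; V: false

Try V = false.
Unit clause (U) forces U = true.
Unit clause (!R) forces R = false.
Unit clause (P) forces P = true.
Unit clause (!Q) forces Q = false.
Unit clause (!T) forces T = false.
All clauses hold; S can take either value.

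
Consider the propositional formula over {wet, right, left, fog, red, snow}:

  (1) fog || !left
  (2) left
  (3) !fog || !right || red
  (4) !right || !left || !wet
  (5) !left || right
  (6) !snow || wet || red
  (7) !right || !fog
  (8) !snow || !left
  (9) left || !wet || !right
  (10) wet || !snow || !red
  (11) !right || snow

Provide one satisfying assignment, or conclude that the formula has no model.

UNSATISFIABLE

Unit clause (left) forces left = true.
Unit clause (fog) forces fog = true.
Unit clause (right) forces right = true.
But (!right) is also a unit clause — contradiction.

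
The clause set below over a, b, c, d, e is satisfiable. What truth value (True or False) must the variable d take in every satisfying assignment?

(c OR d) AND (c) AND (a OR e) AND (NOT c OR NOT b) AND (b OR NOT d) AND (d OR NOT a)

Suppose d = true.
The clause (c) is unit, so c = true.
The clause (NOT b) is unit, so b = false.
That conflicts with the unit clause (b).
So every satisfying assignment has d = False.

False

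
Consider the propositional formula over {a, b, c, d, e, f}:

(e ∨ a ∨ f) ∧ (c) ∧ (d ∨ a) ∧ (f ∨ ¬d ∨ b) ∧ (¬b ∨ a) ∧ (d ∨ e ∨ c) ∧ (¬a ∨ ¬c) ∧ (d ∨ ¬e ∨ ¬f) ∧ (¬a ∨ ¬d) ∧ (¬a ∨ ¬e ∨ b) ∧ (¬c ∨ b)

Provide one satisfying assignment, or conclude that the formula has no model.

Unit clause (c) forces c = True.
Unit clause (¬a) forces a = False.
Unit clause (d) forces d = True.
Unit clause (¬b) forces b = False.
Now (b) is unsatisfied and unit — conflict.

UNSATISFIABLE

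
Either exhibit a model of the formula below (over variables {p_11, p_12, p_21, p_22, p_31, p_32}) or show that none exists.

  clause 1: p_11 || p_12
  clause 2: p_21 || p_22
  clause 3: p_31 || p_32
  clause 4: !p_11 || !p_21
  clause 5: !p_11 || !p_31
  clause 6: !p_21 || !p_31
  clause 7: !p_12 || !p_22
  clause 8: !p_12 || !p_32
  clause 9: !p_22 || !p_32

UNSATISFIABLE

Case p_11 = true:
Unit clause (!p_21) forces p_21 = false.
Unit clause (p_22) forces p_22 = true.
Unit clause (!p_31) forces p_31 = false.
Unit clause (p_32) forces p_32 = true.
Now (!p_32) is unsatisfied and unit — conflict.
So p_11 must be the other value — set p_11 = false.
Unit clause (p_12) forces p_12 = true.
Unit clause (!p_22) forces p_22 = false.
Unit clause (p_21) forces p_21 = true.
Unit clause (!p_31) forces p_31 = false.
Unit clause (p_32) forces p_32 = true.
Now (!p_32) is unsatisfied and unit — conflict.
Neither p_11 = true nor p_11 = false works.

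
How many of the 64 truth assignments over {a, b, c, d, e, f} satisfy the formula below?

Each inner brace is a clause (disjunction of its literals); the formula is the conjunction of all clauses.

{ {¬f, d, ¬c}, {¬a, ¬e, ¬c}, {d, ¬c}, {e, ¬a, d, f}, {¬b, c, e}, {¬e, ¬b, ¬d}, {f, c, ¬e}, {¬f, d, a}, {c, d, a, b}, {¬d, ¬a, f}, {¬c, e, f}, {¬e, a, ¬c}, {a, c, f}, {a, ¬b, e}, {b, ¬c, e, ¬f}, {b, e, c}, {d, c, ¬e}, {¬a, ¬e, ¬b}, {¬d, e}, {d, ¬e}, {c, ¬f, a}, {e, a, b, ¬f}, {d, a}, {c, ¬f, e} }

1

There are 2^6 = 64 truth assignments over (a, b, c, d, e, f).
Split on d. With d = True, the clauses containing d are satisfied and ¬d drops from the rest; 1 of the 2^5 = 32 assignments to the other variables satisfy what remains.
With d = False, by the same count on the reduced clause set, 0 assignments work.
(One model: a=T, b=F, c=F, d=T, e=T, f=T.)
Total: 1 + 0 = 1.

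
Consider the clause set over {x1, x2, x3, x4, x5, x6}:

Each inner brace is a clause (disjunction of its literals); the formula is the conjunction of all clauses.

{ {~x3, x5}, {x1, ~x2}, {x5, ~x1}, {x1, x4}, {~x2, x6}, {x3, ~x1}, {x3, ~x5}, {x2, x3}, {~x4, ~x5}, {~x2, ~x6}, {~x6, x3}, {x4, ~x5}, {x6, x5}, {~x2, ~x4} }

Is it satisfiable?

Case x3 = 0:
(~x1) alone gives x1 = 0.
(~x2) alone gives x2 = 0.
But (x2) is also a unit clause — contradiction.
Backtrack on x3: now try x3 = 1.
(x5) alone gives x5 = 1.
(~x4) alone gives x4 = 0.
But (x4) is also a unit clause — contradiction.
Both values of x3 lead to a conflict.
No assignment satisfies every clause.

No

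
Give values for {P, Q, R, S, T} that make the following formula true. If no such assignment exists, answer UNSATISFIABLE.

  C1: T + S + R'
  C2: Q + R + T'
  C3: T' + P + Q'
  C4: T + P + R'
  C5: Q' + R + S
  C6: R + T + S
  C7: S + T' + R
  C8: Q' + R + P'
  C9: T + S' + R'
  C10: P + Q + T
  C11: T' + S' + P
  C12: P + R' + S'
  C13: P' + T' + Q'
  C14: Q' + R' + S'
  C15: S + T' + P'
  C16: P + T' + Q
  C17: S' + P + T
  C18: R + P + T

Case T = 0:
Case S = 1:
(R') alone gives R = 0.
(P) alone gives P = 1.
(Q') alone gives Q = 0.
Every clause now holds.

P=1; Q=0; R=0; S=1; T=0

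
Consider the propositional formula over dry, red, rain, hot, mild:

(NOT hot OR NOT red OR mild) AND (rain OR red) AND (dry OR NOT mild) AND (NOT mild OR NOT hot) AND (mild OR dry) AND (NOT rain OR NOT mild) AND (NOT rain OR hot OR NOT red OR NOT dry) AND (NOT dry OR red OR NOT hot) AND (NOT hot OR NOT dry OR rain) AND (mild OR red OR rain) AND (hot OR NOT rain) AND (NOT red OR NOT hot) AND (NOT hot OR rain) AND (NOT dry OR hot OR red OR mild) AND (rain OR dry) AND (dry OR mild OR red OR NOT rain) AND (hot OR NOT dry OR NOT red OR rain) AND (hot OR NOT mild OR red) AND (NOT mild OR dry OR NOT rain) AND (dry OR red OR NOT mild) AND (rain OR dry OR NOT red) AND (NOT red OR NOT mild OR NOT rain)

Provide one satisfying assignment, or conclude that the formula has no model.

Case rain = true:
Unit clause (NOT mild) forces mild = false.
Unit clause (dry) forces dry = true.
Unit clause (hot) forces hot = true.
Unit clause (NOT red) forces red = false.
That conflicts with the unit clause (red).
Backtrack on rain: now try rain = false.
Unit clause (red) forces red = true.
Unit clause (NOT hot) forces hot = false.
Unit clause (dry) forces dry = true.
That conflicts with the unit clause (NOT dry).
Both values of rain lead to a conflict.

UNSATISFIABLE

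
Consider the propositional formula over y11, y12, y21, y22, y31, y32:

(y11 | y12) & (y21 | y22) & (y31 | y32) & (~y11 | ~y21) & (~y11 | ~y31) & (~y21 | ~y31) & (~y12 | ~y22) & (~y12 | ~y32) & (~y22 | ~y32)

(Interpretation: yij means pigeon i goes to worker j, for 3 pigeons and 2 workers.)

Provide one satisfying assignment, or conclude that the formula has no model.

Try y11 = 1.
From the singleton clause (~y21), y21 = 0.
From the singleton clause (y22), y22 = 1.
From the singleton clause (~y31), y31 = 0.
From the singleton clause (y32), y32 = 1.
But (~y32) is also a unit clause — contradiction.
Backtrack on y11: now try y11 = 0.
From the singleton clause (y12), y12 = 1.
From the singleton clause (~y22), y22 = 0.
From the singleton clause (y21), y21 = 1.
From the singleton clause (~y31), y31 = 0.
From the singleton clause (y32), y32 = 1.
But (~y32) is also a unit clause — contradiction.
Both values of y11 lead to a conflict.

UNSATISFIABLE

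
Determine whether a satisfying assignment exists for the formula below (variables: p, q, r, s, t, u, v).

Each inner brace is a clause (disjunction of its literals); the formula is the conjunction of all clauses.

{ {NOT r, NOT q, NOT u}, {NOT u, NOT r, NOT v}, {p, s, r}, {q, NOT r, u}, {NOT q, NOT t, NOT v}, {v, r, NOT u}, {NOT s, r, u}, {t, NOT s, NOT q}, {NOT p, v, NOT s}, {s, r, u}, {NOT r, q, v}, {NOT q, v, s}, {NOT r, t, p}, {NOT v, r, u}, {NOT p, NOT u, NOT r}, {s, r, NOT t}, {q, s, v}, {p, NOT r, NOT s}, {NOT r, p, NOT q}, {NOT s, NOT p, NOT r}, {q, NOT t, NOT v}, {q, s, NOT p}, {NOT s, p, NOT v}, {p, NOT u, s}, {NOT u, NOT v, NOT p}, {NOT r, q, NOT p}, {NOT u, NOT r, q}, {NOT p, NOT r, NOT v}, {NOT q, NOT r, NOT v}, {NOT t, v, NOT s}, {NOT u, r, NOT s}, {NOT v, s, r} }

Unsatisfiable

Case r = false:
Case p = true:
Case v = true:
Unit clause (u) forces u = true.
Now (NOT u) is unsatisfied and unit — conflict.
Backtrack on v: now try v = false.
Unit clause (NOT u) forces u = false.
Unit clause (NOT s) forces s = false.
Now (s) is unsatisfied and unit — conflict.
Either choice for v ends in contradiction.
Backtrack on p: now try p = false.
Unit clause (s) forces s = true.
Unit clause (u) forces u = true.
Now (NOT u) is unsatisfied and unit — conflict.
Either choice for p ends in contradiction.
Backtrack on r: now try r = true.
Case q = false:
Unit clause (u) forces u = true.
Now (NOT u) is unsatisfied and unit — conflict.
Backtrack on q: now try q = true.
Unit clause (NOT u) forces u = false.
Unit clause (p) forces p = true.
Unit clause (NOT s) forces s = false.
Unit clause (v) forces v = true.
Now (NOT v) is unsatisfied and unit — conflict.
Either choice for q ends in contradiction.
Either choice for r ends in contradiction.
No assignment satisfies every clause.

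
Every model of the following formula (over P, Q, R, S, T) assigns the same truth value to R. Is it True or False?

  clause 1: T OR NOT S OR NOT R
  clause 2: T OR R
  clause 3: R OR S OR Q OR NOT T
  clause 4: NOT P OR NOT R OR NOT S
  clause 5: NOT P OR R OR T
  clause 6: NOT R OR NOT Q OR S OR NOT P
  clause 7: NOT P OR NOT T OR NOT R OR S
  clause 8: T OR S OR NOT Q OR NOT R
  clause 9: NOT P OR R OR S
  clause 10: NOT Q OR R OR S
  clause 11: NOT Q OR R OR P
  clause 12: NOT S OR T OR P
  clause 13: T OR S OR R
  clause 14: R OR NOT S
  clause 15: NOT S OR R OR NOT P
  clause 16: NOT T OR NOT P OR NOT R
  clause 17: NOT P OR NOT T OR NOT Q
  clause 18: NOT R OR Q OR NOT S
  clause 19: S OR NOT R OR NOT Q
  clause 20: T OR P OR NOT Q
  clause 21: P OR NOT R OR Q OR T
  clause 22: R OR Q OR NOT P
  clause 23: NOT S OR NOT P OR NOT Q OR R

True

Suppose R = false.
From the singleton clause (T), T = true.
From the singleton clause (NOT S), S = false.
From the singleton clause (Q), Q = true.
But (NOT Q) is also a unit clause — contradiction.
So every satisfying assignment has R = True.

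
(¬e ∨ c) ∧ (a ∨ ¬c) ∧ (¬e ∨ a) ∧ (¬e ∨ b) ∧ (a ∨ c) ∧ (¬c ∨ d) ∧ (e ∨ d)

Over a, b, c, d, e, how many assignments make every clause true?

There are 2^5 = 32 truth assignments over (a, b, c, d, e).
Split on a. With a = True, the clauses containing a are satisfied and ¬a drops from the rest; 5 of the 2^4 = 16 assignments to the other variables satisfy what remains.
With a = False, by the same count on the reduced clause set, 0 assignments work.
Total: 5 + 0 = 5.

5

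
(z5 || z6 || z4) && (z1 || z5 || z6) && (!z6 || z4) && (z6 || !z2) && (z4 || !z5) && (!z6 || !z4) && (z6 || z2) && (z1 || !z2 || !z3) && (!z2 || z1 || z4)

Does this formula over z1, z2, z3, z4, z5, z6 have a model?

Try z6 = false.
From the singleton clause (!z2), z2 = false.
But (z2) is also a unit clause — contradiction.
So z6 must be the other value — set z6 = true.
From the singleton clause (z4), z4 = true.
But (!z4) is also a unit clause — contradiction.
Neither z6 = true nor z6 = false works.
No assignment satisfies every clause.

No, unsatisfiable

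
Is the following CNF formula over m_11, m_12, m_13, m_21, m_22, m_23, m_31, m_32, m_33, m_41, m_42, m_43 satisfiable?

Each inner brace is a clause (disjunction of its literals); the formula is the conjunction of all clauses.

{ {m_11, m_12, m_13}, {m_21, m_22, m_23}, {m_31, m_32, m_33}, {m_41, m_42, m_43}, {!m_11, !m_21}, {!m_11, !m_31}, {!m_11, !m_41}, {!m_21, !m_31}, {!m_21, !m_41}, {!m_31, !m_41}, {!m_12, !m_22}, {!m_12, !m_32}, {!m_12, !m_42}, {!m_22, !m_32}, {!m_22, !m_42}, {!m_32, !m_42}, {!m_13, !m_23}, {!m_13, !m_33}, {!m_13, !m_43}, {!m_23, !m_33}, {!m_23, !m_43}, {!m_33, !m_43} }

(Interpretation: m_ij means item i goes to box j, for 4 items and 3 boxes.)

No, unsatisfiable

Try m_11 = false.
Try m_12 = true.
The clause (!m_22) is unit, so m_22 = false.
The clause (!m_32) is unit, so m_32 = false.
The clause (!m_42) is unit, so m_42 = false.
Try m_21 = true.
The clause (!m_31) is unit, so m_31 = false.
The clause (m_33) is unit, so m_33 = true.
The clause (!m_41) is unit, so m_41 = false.
The clause (m_43) is unit, so m_43 = true.
That conflicts with the unit clause (!m_43).
So m_21 must be the other value — set m_21 = false.
The clause (m_23) is unit, so m_23 = true.
The clause (!m_13) is unit, so m_13 = false.
The clause (!m_33) is unit, so m_33 = false.
The clause (m_31) is unit, so m_31 = true.
The clause (!m_41) is unit, so m_41 = false.
The clause (m_43) is unit, so m_43 = true.
That conflicts with the unit clause (!m_43).
Both values of m_21 lead to a conflict.
So m_12 must be the other value — set m_12 = false.
The clause (m_13) is unit, so m_13 = true.
The clause (!m_23) is unit, so m_23 = false.
The clause (!m_33) is unit, so m_33 = false.
The clause (!m_43) is unit, so m_43 = false.
Try m_21 = true.
The clause (!m_31) is unit, so m_31 = false.
The clause (m_32) is unit, so m_32 = true.
The clause (!m_41) is unit, so m_41 = false.
The clause (m_42) is unit, so m_42 = true.
That conflicts with the unit clause (!m_42).
So m_21 must be the other value — set m_21 = false.
The clause (m_22) is unit, so m_22 = true.
The clause (!m_32) is unit, so m_32 = false.
The clause (m_31) is unit, so m_31 = true.
The clause (!m_41) is unit, so m_41 = false.
The clause (m_42) is unit, so m_42 = true.
That conflicts with the unit clause (!m_42).
Both values of m_21 lead to a conflict.
Both values of m_12 lead to a conflict.
So m_11 must be the other value — set m_11 = true.
The clause (!m_21) is unit, so m_21 = false.
The clause (!m_31) is unit, so m_31 = false.
The clause (!m_41) is unit, so m_41 = false.
Try m_22 = true.
The clause (!m_12) is unit, so m_12 = false.
The clause (!m_32) is unit, so m_32 = false.
The clause (m_33) is unit, so m_33 = true.
The clause (!m_42) is unit, so m_42 = false.
The clause (m_43) is unit, so m_43 = true.
That conflicts with the unit clause (!m_43).
So m_22 must be the other value — set m_22 = false.
The clause (m_23) is unit, so m_23 = true.
The clause (!m_13) is unit, so m_13 = false.
The clause (!m_33) is unit, so m_33 = false.
The clause (m_32) is unit, so m_32 = true.
The clause (!m_12) is unit, so m_12 = false.
The clause (!m_42) is unit, so m_42 = false.
The clause (m_43) is unit, so m_43 = true.
That conflicts with the unit clause (!m_43).
Both values of m_22 lead to a conflict.
Both values of m_11 lead to a conflict.
No assignment satisfies every clause.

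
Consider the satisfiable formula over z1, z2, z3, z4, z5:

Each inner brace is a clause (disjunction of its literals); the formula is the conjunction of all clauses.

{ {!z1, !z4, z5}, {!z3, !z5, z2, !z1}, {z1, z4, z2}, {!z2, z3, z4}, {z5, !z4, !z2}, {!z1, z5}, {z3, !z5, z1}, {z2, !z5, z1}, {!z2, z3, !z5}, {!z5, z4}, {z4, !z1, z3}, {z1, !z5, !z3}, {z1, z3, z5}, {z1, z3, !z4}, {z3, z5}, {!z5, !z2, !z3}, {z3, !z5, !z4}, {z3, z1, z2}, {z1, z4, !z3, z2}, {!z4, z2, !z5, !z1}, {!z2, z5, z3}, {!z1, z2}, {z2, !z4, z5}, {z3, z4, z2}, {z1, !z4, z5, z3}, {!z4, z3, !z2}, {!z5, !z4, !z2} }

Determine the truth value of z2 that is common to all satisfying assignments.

True

Suppose z2 = false.
(!z1) alone gives z1 = false.
(z4) alone gives z4 = true.
(!z5) alone gives z5 = false.
Now (z5) is unsatisfied and unit — conflict.
So every satisfying assignment has z2 = True.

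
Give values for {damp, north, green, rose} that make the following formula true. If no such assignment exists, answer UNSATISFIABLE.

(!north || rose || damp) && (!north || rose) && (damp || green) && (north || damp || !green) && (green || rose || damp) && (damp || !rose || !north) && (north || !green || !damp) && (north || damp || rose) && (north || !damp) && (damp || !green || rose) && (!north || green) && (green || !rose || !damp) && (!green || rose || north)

damp: true, north: true, green: true, rose: true

Case north = true:
Unit clause (rose) forces rose = true.
Unit clause (damp) forces damp = true.
Unit clause (green) forces green = true.
All clauses are satisfied.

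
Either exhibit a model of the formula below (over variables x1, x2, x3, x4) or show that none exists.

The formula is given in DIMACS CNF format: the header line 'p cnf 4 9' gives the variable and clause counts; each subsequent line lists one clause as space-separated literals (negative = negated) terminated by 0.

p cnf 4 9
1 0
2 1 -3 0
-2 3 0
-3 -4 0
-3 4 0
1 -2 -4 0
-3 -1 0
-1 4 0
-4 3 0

(x1) alone gives x1 = True.
(¬x3) alone gives x3 = False.
(¬x2) alone gives x2 = False.
(x4) alone gives x4 = True.
But (¬x4) is also a unit clause — contradiction.

UNSATISFIABLE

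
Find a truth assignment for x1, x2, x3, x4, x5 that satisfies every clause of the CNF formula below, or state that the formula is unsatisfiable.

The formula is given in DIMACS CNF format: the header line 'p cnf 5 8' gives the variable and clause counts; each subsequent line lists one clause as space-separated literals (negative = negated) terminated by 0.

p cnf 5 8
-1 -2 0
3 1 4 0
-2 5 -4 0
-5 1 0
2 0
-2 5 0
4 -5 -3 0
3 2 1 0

(x2) alone gives x2 = True.
(¬x1) alone gives x1 = False.
(¬x5) alone gives x5 = False.
That conflicts with the unit clause (x5).

UNSATISFIABLE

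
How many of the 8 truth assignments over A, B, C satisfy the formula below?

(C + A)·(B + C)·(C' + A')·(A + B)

There are 2^3 = 8 truth assignments over (A, B, C).
Check each against the 4 clauses (columns in the order A, B, C):
  F F F  ✗ fails (C + A)
  F F T  ✗ fails (A + B)
  F T F  ✗ fails (C + A)
  F T T  ✓ satisfies all
  T F F  ✗ fails (B + C)
  T F T  ✗ fails (C' + A')
  T T F  ✓ satisfies all
  T T T  ✗ fails (C' + A')
2 of the 8 rows are models.

2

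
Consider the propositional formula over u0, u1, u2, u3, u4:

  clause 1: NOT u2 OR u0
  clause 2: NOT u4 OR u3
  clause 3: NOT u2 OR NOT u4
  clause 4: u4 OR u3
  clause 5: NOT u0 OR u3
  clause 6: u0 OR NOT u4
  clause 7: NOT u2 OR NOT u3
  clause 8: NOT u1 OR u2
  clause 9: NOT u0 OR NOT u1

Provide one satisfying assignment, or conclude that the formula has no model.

Suppose u2 = false.
Unit clause (NOT u1) forces u1 = false.
Suppose u4 = false.
Unit clause (u3) forces u3 = true.
All clauses hold; u0 can take either value.

u0 ↦ true,  u1 ↦ false,  u2 ↦ false,  u3 ↦ true,  u4 ↦ false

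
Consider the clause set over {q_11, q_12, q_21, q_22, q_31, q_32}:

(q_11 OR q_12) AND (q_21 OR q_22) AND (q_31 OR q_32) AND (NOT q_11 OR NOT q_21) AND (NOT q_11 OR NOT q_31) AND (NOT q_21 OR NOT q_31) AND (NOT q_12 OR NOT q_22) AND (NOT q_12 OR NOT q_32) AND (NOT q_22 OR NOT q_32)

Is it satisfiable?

Try q_11 = true.
(NOT q_21) alone gives q_21 = false.
(q_22) alone gives q_22 = true.
(NOT q_31) alone gives q_31 = false.
(q_32) alone gives q_32 = true.
But (NOT q_32) is also a unit clause — contradiction.
Undo q_11 and try q_11 = false.
(q_12) alone gives q_12 = true.
(NOT q_22) alone gives q_22 = false.
(q_21) alone gives q_21 = true.
(NOT q_31) alone gives q_31 = false.
(q_32) alone gives q_32 = true.
But (NOT q_32) is also a unit clause — contradiction.
Neither q_11 = true nor q_11 = false works.
No assignment satisfies every clause.

Unsatisfiable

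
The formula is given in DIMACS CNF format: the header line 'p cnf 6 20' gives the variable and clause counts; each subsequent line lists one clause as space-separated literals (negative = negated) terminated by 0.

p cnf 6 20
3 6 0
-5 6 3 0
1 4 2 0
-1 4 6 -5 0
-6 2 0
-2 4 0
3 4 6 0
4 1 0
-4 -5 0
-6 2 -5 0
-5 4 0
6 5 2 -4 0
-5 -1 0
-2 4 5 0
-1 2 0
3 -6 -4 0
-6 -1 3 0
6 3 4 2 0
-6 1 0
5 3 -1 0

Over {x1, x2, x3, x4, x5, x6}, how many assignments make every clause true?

3

There are 2^6 = 64 truth assignments over (x1, x2, x3, x4, x5, x6).
Split on x3. With x3 = True, the clauses containing x3 are satisfied and ¬x3 drops from the rest; 3 of the 2^5 = 32 assignments to the other variables satisfy what remains.
With x3 = False, by the same count on the reduced clause set, 0 assignments work.
Total: 3 + 0 = 3.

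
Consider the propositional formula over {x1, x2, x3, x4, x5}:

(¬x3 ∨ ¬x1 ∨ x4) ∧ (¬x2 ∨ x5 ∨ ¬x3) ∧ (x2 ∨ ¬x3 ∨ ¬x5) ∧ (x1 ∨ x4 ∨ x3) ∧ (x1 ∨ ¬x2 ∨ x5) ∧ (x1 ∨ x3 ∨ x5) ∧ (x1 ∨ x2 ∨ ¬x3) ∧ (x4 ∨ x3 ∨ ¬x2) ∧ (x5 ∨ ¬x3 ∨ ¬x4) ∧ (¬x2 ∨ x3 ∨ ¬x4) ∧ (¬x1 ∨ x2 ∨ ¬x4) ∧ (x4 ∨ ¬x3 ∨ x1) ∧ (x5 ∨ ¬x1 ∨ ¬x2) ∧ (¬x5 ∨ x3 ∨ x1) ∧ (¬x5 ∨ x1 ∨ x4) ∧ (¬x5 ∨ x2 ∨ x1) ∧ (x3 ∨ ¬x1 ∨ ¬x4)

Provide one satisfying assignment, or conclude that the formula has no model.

x1: True; x2: True; x3: True; x4: True; x5: True

Branch on x3: set x3 = True.
Branch on x1: set x1 = True.
From the singleton clause (x4), x4 = True.
From the singleton clause (x5), x5 = True.
From the singleton clause (x2), x2 = True.
Every clause now holds.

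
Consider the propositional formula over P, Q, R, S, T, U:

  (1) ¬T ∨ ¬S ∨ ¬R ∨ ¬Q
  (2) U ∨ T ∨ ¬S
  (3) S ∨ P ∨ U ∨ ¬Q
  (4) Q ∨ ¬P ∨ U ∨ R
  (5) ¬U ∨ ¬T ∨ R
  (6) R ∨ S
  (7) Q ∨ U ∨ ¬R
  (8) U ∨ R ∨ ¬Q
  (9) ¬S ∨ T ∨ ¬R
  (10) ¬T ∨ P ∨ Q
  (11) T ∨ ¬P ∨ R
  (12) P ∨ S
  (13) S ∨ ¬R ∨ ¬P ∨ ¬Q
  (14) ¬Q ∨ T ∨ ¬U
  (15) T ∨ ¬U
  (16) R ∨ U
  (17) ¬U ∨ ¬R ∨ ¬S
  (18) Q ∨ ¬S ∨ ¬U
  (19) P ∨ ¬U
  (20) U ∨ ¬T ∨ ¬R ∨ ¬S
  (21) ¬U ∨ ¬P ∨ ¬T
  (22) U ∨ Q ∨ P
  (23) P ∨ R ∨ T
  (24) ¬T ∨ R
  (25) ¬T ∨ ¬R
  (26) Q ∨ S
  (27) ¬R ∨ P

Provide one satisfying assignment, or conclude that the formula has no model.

Try R = True.
Unit clause (¬T) forces T = False.
Unit clause (¬S) forces S = False.
Unit clause (P) forces P = True.
Unit clause (¬Q) forces Q = False.
Now (Q) is unsatisfied and unit — conflict.
Backtrack on R: now try R = False.
Unit clause (S) forces S = True.
Unit clause (U) forces U = True.
Unit clause (¬T) forces T = False.
Now (T) is unsatisfied and unit — conflict.
Both values of R lead to a conflict.

UNSATISFIABLE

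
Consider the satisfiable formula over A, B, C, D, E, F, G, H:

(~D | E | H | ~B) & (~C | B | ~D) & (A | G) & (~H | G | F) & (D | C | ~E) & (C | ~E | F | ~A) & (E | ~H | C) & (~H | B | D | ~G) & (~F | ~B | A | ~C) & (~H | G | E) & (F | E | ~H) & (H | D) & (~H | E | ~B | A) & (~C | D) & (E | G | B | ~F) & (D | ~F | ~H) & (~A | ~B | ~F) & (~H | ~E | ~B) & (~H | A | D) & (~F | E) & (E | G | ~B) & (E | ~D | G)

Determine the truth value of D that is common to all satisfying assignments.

Suppose D = 0.
The clause (H) is unit, so H = 1.
The clause (~C) is unit, so C = 0.
The clause (~E) is unit, so E = 0.
That conflicts with the unit clause (E).
So every satisfying assignment has D = True.

True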